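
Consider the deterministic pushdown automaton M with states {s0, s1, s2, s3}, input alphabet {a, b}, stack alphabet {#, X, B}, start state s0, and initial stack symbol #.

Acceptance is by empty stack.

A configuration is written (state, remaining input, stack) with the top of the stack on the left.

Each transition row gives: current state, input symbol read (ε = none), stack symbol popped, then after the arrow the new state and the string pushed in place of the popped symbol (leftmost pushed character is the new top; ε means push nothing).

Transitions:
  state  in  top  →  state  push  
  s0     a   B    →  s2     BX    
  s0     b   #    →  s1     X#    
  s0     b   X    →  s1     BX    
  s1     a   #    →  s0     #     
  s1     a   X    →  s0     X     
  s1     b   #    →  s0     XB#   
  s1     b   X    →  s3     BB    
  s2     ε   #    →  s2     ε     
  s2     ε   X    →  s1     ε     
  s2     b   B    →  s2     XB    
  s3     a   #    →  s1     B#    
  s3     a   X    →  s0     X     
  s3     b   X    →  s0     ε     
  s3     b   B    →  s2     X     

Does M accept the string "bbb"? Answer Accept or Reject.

Reject

(s0, bbb, #)
  read b, top #: go to s1, push X# → (s1, bb, X#)
  read b, top X: go to s3, push BB → (s3, b, BB#)
  read b, top B: go to s2, push X → (s2, ε, XB#)
  ε-move, top X: go to s1, push ε → (s1, ε, B#)
All input consumed; stack is B#, not empty, and no further ε-move applies.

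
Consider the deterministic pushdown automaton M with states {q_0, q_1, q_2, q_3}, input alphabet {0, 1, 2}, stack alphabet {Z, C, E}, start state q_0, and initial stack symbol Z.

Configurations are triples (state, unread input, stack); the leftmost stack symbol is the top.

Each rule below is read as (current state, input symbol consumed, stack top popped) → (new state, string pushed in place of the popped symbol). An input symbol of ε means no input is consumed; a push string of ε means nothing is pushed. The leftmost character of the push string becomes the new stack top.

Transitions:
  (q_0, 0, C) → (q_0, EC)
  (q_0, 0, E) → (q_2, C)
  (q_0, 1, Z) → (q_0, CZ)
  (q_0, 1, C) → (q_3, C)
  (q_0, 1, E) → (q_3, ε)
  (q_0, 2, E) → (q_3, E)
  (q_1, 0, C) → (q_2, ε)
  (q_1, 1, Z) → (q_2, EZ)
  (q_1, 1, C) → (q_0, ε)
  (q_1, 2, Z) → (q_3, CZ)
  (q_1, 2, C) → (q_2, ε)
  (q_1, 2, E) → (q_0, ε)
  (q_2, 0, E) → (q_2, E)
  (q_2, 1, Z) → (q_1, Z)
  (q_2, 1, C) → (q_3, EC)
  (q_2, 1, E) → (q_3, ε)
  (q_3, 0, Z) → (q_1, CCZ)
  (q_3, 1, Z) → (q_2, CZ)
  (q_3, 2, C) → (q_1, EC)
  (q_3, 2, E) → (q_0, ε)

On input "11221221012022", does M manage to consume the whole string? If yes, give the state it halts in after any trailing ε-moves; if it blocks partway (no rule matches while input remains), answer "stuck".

(q_0, 11221221012022, Z)
  read 1, top Z: go to q_0, push CZ → (q_0, 1221221012022, CZ)
  read 1, top C: go to q_3, push C → (q_3, 221221012022, CZ)
  read 2, top C: go to q_1, push EC → (q_1, 21221012022, ECZ)
  read 2, top E: go to q_0, push ε → (q_0, 1221012022, CZ)
  read 1, top C: go to q_3, push C → (q_3, 221012022, CZ)
  read 2, top C: go to q_1, push EC → (q_1, 21012022, ECZ)
  read 2, top E: go to q_0, push ε → (q_0, 1012022, CZ)
  read 1, top C: go to q_3, push C → (q_3, 012022, CZ)
No transition for (q_3, 0, top C); M blocks with input 012022 remaining.

stuck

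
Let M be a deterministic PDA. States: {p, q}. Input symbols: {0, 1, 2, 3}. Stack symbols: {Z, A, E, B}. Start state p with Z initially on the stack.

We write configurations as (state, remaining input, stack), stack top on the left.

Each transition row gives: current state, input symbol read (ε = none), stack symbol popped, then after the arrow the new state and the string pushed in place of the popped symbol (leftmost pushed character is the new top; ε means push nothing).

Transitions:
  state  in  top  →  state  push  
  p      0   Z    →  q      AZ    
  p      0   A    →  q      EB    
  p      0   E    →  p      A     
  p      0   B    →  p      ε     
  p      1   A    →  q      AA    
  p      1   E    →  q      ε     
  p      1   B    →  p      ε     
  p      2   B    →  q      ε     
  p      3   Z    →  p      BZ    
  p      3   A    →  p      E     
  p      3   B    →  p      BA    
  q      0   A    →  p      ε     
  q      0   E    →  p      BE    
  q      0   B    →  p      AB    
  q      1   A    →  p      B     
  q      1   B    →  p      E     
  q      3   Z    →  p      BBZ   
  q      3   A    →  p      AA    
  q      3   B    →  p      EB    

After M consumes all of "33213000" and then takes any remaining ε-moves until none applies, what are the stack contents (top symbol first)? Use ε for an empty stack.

(p, 33213000, Z)
  read 3, top Z: go to p, push BZ → (p, 3213000, BZ)
  read 3, top B: go to p, push BA → (p, 213000, BAZ)
  read 2, top B: go to q, push ε → (q, 13000, AZ)
  read 1, top A: go to p, push B → (p, 3000, BZ)
  read 3, top B: go to p, push BA → (p, 000, BAZ)
  read 0, top B: go to p, push ε → (p, 00, AZ)
  read 0, top A: go to q, push EB → (q, 0, EBZ)
  read 0, top E: go to p, push BE → (p, ε, BEBZ)
All input consumed in state p with stack BEBZ.

BEBZ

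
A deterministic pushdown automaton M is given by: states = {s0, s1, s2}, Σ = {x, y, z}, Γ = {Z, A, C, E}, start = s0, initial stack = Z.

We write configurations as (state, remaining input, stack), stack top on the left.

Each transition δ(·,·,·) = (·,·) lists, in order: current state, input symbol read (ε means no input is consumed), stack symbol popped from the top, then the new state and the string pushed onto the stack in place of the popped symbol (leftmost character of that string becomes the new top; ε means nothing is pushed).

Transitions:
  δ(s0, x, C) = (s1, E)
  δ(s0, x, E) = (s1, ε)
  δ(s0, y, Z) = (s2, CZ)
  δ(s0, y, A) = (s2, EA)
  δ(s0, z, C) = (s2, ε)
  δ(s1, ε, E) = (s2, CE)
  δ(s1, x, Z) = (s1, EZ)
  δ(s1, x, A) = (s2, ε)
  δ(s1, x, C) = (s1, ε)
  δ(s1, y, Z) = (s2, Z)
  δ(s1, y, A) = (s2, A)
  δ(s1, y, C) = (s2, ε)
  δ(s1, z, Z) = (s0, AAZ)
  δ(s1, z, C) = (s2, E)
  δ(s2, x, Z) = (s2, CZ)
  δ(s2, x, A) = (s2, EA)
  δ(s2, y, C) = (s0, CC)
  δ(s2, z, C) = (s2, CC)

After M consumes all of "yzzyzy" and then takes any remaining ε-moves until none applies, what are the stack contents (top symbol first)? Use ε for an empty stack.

CCCCZ

(s0, yzzyzy, Z) ⊢ (s2, zzyzy, CZ) ⊢ (s2, zyzy, CCZ) ⊢ (s2, yzy, CCCZ) ⊢ (s0, zy, CCCCZ) ⊢ (s2, y, CCCZ) ⊢ (s0, ε, CCCCZ)
All input consumed in state s0 with stack CCCCZ.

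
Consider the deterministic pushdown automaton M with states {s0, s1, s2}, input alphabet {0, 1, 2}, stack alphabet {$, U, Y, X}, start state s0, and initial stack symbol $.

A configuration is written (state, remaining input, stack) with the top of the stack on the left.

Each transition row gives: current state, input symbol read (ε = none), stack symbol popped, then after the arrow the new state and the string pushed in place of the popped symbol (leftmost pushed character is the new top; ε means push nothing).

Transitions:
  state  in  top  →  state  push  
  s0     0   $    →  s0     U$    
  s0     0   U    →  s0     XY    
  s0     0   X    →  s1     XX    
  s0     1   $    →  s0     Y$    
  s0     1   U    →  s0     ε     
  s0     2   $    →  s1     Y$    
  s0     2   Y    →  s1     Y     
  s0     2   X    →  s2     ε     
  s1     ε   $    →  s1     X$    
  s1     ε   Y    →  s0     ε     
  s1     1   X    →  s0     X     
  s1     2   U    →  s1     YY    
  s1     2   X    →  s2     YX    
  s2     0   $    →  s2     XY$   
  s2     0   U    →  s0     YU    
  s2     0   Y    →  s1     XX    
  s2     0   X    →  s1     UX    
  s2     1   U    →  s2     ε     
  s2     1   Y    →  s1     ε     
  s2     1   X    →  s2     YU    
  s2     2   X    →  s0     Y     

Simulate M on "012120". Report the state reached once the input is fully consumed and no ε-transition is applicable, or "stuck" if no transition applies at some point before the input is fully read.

s0

(s0, 012120, $)
  read 0, top $: go to s0, push U$ → (s0, 12120, U$)
  read 1, top U: go to s0, push ε → (s0, 2120, $)
  read 2, top $: go to s1, push Y$ → (s1, 120, Y$)
  ε-move, top Y: go to s0, push ε → (s0, 120, $)
  read 1, top $: go to s0, push Y$ → (s0, 20, Y$)
  read 2, top Y: go to s1, push Y → (s1, 0, Y$)
  ε-move, top Y: go to s0, push ε → (s0, 0, $)
  read 0, top $: go to s0, push U$ → (s0, ε, U$)
All input consumed; M is in state s0.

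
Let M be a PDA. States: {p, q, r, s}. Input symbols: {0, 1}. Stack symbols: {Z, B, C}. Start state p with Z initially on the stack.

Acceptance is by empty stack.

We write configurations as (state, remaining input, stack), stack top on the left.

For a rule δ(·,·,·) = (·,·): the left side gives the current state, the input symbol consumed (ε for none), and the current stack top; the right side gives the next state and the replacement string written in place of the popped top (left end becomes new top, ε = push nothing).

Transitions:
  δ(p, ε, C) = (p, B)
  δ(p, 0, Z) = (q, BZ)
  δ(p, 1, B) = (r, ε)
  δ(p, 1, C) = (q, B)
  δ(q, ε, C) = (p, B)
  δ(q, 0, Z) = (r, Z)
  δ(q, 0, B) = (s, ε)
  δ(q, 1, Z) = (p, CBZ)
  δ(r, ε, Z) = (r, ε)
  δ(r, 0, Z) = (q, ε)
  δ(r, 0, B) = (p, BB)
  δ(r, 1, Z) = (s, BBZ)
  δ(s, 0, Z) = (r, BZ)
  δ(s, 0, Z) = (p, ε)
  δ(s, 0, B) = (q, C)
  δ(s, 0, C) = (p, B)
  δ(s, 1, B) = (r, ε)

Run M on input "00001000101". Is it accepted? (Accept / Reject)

No computation consumes all input and empties the stack.

Reject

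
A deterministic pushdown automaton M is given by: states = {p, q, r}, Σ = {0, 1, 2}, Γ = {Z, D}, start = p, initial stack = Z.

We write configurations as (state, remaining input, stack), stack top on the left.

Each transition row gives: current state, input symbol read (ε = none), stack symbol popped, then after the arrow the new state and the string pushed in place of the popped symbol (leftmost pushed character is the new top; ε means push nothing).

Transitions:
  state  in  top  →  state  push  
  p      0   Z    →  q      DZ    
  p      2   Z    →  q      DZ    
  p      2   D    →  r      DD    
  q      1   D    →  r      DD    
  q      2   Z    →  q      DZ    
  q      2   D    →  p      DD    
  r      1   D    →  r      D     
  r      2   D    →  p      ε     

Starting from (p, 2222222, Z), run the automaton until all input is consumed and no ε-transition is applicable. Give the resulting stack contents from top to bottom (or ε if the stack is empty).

DDDZ

(p, 2222222, Z)
  read 2, top Z: go to q, push DZ → (q, 222222, DZ)
  read 2, top D: go to p, push DD → (p, 22222, DDZ)
  read 2, top D: go to r, push DD → (r, 2222, DDDZ)
  read 2, top D: go to p, push ε → (p, 222, DDZ)
  read 2, top D: go to r, push DD → (r, 22, DDDZ)
  read 2, top D: go to p, push ε → (p, 2, DDZ)
  read 2, top D: go to r, push DD → (r, ε, DDDZ)
All input consumed in state r with stack DDDZ.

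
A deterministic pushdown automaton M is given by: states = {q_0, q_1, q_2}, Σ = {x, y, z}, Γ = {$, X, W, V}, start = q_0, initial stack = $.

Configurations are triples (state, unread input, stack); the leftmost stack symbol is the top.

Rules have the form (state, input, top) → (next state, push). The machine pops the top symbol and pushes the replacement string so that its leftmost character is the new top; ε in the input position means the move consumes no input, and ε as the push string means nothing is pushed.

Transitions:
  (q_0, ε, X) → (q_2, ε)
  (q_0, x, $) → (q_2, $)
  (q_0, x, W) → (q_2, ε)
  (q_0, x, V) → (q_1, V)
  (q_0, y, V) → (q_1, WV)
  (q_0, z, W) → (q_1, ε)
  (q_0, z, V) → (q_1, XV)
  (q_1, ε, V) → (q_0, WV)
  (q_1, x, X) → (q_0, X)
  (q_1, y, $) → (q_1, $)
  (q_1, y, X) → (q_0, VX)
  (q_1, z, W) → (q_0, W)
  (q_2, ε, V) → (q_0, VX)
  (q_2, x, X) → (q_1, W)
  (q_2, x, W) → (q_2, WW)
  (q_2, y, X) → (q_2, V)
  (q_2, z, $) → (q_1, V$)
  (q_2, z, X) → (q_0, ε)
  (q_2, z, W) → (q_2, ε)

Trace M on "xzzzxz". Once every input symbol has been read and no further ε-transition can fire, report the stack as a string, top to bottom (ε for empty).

(q_0, xzzzxz, $) ⊢ (q_2, zzzxz, $) ⊢ (q_1, zzxz, V$) ⊢ (q_0, zzxz, WV$) ⊢ (q_1, zxz, V$) ⊢ (q_0, zxz, WV$) ⊢ (q_1, xz, V$) ⊢ (q_0, xz, WV$) ⊢ (q_2, z, V$) ⊢ (q_0, z, VX$) ⊢ (q_1, ε, XVX$)
All input consumed in state q_1 with stack XVX$.

XVX$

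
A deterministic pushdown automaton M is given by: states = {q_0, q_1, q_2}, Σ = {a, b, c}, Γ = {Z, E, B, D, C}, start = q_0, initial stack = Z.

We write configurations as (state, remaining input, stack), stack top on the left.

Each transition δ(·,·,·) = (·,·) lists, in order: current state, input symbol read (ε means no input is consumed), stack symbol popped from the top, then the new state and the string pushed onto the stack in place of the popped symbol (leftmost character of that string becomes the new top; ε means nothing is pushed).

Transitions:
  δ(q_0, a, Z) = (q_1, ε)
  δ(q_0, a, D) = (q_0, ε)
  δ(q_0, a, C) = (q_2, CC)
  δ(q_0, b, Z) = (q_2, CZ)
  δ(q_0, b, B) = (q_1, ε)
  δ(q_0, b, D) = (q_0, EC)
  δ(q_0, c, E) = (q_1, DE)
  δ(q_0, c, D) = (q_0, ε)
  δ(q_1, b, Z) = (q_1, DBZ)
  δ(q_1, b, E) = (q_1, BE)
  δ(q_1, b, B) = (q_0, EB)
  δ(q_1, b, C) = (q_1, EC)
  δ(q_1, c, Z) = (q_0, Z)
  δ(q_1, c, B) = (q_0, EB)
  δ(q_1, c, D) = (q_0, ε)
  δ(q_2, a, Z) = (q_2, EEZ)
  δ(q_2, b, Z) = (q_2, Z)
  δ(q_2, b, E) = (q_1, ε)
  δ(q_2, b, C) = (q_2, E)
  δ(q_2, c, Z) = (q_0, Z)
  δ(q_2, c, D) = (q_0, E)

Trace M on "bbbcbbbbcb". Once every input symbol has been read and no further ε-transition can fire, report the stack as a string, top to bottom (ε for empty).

(q_0, bbbcbbbbcb, Z) ⊢ (q_2, bbcbbbbcb, CZ) ⊢ (q_2, bcbbbbcb, EZ) ⊢ (q_1, cbbbbcb, Z) ⊢ (q_0, bbbbcb, Z) ⊢ (q_2, bbbcb, CZ) ⊢ (q_2, bbcb, EZ) ⊢ (q_1, bcb, Z) ⊢ (q_1, cb, DBZ) ⊢ (q_0, b, BZ) ⊢ (q_1, ε, Z)
All input consumed in state q_1 with stack Z.

Z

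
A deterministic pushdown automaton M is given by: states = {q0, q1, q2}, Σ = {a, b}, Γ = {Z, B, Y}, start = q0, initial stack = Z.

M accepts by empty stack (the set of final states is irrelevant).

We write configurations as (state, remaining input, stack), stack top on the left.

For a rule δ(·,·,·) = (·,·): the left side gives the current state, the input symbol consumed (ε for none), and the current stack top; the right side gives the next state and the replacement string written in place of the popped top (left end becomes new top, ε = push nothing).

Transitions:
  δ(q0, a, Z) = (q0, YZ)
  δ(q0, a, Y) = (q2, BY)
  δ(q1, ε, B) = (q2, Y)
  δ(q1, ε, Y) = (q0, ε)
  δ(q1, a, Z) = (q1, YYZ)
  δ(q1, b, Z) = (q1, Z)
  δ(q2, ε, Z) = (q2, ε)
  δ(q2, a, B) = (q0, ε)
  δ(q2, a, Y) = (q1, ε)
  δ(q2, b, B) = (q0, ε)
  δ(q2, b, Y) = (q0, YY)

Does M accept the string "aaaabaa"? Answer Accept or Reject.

Reject

(q0, aaaabaa, Z)
  read a, top Z: go to q0, push YZ → (q0, aaabaa, YZ)
  read a, top Y: go to q2, push BY → (q2, aabaa, BYZ)
  read a, top B: go to q0, push ε → (q0, abaa, YZ)
  read a, top Y: go to q2, push BY → (q2, baa, BYZ)
  read b, top B: go to q0, push ε → (q0, aa, YZ)
  read a, top Y: go to q2, push BY → (q2, a, BYZ)
  read a, top B: go to q0, push ε → (q0, ε, YZ)
All input consumed; stack is YZ, not empty, and no further ε-move applies.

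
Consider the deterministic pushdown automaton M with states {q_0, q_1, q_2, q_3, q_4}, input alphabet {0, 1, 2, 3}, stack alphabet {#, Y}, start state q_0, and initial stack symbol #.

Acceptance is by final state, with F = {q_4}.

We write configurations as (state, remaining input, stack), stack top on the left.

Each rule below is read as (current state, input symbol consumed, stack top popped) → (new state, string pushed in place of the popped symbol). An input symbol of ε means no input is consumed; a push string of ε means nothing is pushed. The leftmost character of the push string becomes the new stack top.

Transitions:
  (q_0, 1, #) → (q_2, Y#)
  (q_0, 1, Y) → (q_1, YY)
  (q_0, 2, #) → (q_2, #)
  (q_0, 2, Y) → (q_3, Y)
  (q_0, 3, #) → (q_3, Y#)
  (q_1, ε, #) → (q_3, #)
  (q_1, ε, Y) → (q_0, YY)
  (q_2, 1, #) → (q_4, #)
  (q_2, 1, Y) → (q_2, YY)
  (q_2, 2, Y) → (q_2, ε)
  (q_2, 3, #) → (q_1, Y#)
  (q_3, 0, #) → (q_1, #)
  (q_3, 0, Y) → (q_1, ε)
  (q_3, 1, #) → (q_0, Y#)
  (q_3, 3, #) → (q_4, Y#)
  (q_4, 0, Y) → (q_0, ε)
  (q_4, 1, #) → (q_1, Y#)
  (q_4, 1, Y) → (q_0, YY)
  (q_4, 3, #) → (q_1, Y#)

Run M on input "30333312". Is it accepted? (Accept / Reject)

(q_0, 30333312, #) ⊢ (q_3, 0333312, Y#) ⊢ (q_1, 333312, #) ⊢ (q_3, 333312, #) ⊢ (q_4, 33312, Y#)
No transition applies at (q_4, 33312, Y#); input not fully consumed.

Reject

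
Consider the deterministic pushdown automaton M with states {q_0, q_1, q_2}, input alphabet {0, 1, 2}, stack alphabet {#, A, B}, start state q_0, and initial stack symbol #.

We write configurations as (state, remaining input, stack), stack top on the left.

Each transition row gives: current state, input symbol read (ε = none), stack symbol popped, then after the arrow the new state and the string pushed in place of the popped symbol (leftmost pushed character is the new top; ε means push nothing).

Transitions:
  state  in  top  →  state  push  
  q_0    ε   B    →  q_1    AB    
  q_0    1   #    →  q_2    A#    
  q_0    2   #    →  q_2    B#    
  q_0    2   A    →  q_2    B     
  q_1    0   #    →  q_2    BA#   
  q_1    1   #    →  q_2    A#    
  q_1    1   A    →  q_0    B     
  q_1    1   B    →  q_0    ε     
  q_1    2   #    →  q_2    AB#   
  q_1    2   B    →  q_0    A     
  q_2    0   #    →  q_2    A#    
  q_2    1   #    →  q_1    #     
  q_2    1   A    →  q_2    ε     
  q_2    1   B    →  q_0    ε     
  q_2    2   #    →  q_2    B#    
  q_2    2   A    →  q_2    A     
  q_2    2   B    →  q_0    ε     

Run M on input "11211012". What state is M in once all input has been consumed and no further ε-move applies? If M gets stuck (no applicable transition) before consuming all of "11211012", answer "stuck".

stuck

(q_0, 11211012, #) ⊢ (q_2, 1211012, A#) ⊢ (q_2, 211012, #) ⊢ (q_2, 11012, B#) ⊢ (q_0, 1012, #) ⊢ (q_2, 012, A#)
No transition for (q_2, 0, top A); M blocks with input 012 remaining.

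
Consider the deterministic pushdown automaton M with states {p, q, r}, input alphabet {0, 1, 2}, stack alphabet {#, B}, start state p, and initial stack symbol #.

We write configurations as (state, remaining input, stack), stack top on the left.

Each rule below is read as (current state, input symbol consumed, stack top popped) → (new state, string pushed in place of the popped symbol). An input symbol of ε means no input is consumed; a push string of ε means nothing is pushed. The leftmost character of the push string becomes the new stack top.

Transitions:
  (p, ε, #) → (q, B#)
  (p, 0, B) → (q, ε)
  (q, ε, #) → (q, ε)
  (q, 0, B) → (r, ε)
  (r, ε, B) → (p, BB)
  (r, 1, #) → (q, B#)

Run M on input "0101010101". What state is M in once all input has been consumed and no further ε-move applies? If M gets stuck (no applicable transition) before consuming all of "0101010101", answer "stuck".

q

(p, 0101010101, #)
  ε-move, top #: go to q, push B# → (q, 0101010101, B#)
  read 0, top B: go to r, push ε → (r, 101010101, #)
  read 1, top #: go to q, push B# → (q, 01010101, B#)
  read 0, top B: go to r, push ε → (r, 1010101, #)
  read 1, top #: go to q, push B# → (q, 010101, B#)
  read 0, top B: go to r, push ε → (r, 10101, #)
  read 1, top #: go to q, push B# → (q, 0101, B#)
  read 0, top B: go to r, push ε → (r, 101, #)
  read 1, top #: go to q, push B# → (q, 01, B#)
  read 0, top B: go to r, push ε → (r, 1, #)
  read 1, top #: go to q, push B# → (q, ε, B#)
All input consumed; M is in state q.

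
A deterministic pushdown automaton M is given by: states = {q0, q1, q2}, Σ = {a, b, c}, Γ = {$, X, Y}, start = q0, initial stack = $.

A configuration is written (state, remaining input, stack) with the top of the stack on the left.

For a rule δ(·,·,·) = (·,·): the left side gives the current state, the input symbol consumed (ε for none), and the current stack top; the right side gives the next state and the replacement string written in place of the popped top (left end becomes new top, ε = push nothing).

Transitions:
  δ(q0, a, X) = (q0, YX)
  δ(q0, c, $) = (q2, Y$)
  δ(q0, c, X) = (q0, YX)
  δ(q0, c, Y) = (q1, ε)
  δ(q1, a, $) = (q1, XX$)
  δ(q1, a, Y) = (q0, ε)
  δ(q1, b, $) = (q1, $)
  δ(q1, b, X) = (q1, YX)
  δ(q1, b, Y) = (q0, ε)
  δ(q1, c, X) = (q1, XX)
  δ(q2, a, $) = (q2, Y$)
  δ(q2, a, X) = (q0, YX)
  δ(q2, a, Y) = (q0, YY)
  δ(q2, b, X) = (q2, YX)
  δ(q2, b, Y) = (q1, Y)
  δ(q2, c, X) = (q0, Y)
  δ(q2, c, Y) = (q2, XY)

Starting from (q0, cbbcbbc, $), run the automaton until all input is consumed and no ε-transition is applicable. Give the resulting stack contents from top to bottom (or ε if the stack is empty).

(q0, cbbcbbc, $)
  read c, top $: go to q2, push Y$ → (q2, bbcbbc, Y$)
  read b, top Y: go to q1, push Y → (q1, bcbbc, Y$)
  read b, top Y: go to q0, push ε → (q0, cbbc, $)
  read c, top $: go to q2, push Y$ → (q2, bbc, Y$)
  read b, top Y: go to q1, push Y → (q1, bc, Y$)
  read b, top Y: go to q0, push ε → (q0, c, $)
  read c, top $: go to q2, push Y$ → (q2, ε, Y$)
All input consumed in state q2 with stack Y$.

Y$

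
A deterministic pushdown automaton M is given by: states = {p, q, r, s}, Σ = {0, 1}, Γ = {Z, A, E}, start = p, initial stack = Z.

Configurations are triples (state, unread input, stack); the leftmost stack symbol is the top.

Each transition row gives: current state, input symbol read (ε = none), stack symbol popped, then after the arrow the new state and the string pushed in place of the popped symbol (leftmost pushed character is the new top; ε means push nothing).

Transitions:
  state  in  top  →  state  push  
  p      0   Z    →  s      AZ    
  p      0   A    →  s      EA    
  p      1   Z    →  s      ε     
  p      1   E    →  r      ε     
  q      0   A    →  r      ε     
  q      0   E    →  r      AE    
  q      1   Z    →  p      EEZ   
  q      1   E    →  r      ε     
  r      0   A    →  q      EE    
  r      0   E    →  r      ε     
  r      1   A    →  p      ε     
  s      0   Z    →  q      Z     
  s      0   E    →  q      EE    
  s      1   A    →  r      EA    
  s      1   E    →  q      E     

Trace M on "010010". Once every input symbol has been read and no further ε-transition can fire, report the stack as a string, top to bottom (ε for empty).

(p, 010010, Z)
  read 0, top Z: go to s, push AZ → (s, 10010, AZ)
  read 1, top A: go to r, push EA → (r, 0010, EAZ)
  read 0, top E: go to r, push ε → (r, 010, AZ)
  read 0, top A: go to q, push EE → (q, 10, EEZ)
  read 1, top E: go to r, push ε → (r, 0, EZ)
  read 0, top E: go to r, push ε → (r, ε, Z)
All input consumed in state r with stack Z.

Z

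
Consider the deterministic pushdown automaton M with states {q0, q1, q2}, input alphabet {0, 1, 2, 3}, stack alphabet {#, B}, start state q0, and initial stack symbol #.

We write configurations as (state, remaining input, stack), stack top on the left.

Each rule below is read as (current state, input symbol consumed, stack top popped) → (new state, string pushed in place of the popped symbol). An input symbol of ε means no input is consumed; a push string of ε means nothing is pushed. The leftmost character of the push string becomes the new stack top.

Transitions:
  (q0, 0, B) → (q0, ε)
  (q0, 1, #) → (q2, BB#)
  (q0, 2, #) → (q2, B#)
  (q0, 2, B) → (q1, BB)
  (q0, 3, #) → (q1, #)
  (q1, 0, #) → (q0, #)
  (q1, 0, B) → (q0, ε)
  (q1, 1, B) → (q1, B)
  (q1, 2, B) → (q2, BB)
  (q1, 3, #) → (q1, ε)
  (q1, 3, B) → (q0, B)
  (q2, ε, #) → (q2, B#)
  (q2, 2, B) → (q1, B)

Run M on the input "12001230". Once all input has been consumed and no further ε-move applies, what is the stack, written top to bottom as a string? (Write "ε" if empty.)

B#

(q0, 12001230, #)
  read 1, top #: go to q2, push BB# → (q2, 2001230, BB#)
  read 2, top B: go to q1, push B → (q1, 001230, BB#)
  read 0, top B: go to q0, push ε → (q0, 01230, B#)
  read 0, top B: go to q0, push ε → (q0, 1230, #)
  read 1, top #: go to q2, push BB# → (q2, 230, BB#)
  read 2, top B: go to q1, push B → (q1, 30, BB#)
  read 3, top B: go to q0, push B → (q0, 0, BB#)
  read 0, top B: go to q0, push ε → (q0, ε, B#)
All input consumed in state q0 with stack B#.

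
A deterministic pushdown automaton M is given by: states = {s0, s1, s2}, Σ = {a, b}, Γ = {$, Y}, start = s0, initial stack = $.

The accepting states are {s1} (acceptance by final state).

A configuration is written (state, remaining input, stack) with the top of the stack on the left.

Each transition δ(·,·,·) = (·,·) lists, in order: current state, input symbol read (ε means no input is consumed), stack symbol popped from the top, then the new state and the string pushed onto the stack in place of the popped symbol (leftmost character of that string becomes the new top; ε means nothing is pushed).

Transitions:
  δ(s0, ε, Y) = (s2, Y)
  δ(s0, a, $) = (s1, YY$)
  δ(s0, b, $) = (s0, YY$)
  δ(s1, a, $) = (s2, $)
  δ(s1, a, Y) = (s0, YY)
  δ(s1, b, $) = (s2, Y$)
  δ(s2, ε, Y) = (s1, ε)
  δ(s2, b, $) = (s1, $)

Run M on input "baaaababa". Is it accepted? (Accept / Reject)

(s0, baaaababa, $) ⊢ (s0, aaaababa, YY$) ⊢ (s2, aaaababa, YY$) ⊢ (s1, aaaababa, Y$) ⊢ (s0, aaababa, YY$) ⊢ (s2, aaababa, YY$) ⊢ (s1, aaababa, Y$) ⊢ (s0, aababa, YY$) ⊢ (s2, aababa, YY$) ⊢ (s1, aababa, Y$) ⊢ (s0, ababa, YY$) ⊢ (s2, ababa, YY$) ⊢ (s1, ababa, Y$) ⊢ (s0, baba, YY$) ⊢ (s2, baba, YY$) ⊢ (s1, baba, Y$)
No transition applies at (s1, baba, Y$); input not fully consumed.

Reject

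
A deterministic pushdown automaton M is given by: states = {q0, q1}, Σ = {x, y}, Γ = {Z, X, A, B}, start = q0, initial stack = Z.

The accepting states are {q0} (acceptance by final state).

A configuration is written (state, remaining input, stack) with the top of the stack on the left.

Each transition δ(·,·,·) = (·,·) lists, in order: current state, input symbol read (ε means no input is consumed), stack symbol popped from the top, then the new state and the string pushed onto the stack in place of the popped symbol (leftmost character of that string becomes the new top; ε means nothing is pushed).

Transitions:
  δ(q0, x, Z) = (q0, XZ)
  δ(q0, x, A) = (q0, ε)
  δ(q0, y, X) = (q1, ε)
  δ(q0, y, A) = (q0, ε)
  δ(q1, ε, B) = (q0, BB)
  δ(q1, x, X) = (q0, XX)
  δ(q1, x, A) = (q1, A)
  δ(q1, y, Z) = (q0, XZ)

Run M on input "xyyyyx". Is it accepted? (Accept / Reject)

(q0, xyyyyx, Z)
  read x, top Z: go to q0, push XZ → (q0, yyyyx, XZ)
  read y, top X: go to q1, push ε → (q1, yyyx, Z)
  read y, top Z: go to q0, push XZ → (q0, yyx, XZ)
  read y, top X: go to q1, push ε → (q1, yx, Z)
  read y, top Z: go to q0, push XZ → (q0, x, XZ)
No transition applies at (q0, x, XZ); input not fully consumed.

Reject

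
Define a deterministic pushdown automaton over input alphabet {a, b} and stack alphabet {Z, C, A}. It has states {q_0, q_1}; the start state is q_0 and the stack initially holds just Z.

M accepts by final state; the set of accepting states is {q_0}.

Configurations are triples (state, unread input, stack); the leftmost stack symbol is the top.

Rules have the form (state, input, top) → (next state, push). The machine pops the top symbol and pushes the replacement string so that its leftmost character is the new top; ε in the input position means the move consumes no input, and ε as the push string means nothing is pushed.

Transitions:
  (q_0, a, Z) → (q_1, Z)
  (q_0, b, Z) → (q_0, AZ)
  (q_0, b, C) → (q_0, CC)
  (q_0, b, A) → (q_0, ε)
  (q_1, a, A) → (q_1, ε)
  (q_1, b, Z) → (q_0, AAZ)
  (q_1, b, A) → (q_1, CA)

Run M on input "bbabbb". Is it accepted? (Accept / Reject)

(q_0, bbabbb, Z)
  read b, top Z: go to q_0, push AZ → (q_0, babbb, AZ)
  read b, top A: go to q_0, push ε → (q_0, abbb, Z)
  read a, top Z: go to q_1, push Z → (q_1, bbb, Z)
  read b, top Z: go to q_0, push AAZ → (q_0, bb, AAZ)
  read b, top A: go to q_0, push ε → (q_0, b, AZ)
  read b, top A: go to q_0, push ε → (q_0, ε, Z)
All input consumed; state q_0 ∈ F.

Accept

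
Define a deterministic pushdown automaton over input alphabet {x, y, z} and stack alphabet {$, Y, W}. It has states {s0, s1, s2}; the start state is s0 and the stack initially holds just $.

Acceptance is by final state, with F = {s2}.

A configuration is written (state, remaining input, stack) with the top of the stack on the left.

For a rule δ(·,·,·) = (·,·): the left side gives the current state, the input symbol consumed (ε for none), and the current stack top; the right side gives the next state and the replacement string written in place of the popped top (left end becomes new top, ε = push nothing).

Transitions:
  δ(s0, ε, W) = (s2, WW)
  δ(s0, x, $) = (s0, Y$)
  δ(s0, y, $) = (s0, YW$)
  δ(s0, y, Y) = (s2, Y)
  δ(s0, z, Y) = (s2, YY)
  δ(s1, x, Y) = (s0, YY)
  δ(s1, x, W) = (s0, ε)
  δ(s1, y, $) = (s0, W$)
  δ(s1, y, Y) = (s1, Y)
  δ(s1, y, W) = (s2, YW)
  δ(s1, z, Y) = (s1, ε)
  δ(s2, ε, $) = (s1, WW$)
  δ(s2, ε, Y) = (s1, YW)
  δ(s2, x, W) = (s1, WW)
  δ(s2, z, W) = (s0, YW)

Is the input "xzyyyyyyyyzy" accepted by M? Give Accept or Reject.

Accept

(s0, xzyyyyyyyyzy, $)
  read x, top $: go to s0, push Y$ → (s0, zyyyyyyyyzy, Y$)
  read z, top Y: go to s2, push YY → (s2, yyyyyyyyzy, YY$)
  ε-move, top Y: go to s1, push YW → (s1, yyyyyyyyzy, YWY$)
  read y, top Y: go to s1, push Y → (s1, yyyyyyyzy, YWY$)
  read y, top Y: go to s1, push Y → (s1, yyyyyyzy, YWY$)
  read y, top Y: go to s1, push Y → (s1, yyyyyzy, YWY$)
  read y, top Y: go to s1, push Y → (s1, yyyyzy, YWY$)
  read y, top Y: go to s1, push Y → (s1, yyyzy, YWY$)
  read y, top Y: go to s1, push Y → (s1, yyzy, YWY$)
  read y, top Y: go to s1, push Y → (s1, yzy, YWY$)
  read y, top Y: go to s1, push Y → (s1, zy, YWY$)
  read z, top Y: go to s1, push ε → (s1, y, WY$)
  read y, top W: go to s2, push YW → (s2, ε, YWY$)
All input consumed; state s2 ∈ F.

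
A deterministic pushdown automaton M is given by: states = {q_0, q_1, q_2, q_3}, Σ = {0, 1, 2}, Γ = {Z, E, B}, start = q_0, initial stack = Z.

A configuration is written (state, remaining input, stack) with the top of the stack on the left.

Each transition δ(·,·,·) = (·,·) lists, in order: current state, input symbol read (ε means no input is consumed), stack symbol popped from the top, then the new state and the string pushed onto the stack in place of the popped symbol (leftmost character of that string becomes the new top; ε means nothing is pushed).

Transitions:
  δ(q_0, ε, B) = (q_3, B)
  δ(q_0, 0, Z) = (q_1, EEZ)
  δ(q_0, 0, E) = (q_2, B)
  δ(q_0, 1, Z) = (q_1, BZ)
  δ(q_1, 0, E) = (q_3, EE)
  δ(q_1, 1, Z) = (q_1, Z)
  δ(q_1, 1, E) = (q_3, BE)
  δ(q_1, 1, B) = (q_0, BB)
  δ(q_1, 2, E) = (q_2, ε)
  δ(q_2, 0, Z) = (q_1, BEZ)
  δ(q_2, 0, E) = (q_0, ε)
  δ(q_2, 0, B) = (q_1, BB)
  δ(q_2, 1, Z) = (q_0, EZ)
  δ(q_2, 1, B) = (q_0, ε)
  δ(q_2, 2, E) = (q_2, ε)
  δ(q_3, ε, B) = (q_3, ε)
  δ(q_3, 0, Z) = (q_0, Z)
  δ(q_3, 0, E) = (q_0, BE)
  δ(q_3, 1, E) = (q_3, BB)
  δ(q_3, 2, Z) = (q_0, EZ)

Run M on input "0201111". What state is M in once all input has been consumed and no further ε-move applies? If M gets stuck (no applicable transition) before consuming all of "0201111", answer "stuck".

(q_0, 0201111, Z)
  read 0, top Z: go to q_1, push EEZ → (q_1, 201111, EEZ)
  read 2, top E: go to q_2, push ε → (q_2, 01111, EZ)
  read 0, top E: go to q_0, push ε → (q_0, 1111, Z)
  read 1, top Z: go to q_1, push BZ → (q_1, 111, BZ)
  read 1, top B: go to q_0, push BB → (q_0, 11, BBZ)
  ε-move, top B: go to q_3, push B → (q_3, 11, BBZ)
  ε-move, top B: go to q_3, push ε → (q_3, 11, BZ)
  ε-move, top B: go to q_3, push ε → (q_3, 11, Z)
No transition for (q_3, 1, top Z); M blocks with input 11 remaining.

stuck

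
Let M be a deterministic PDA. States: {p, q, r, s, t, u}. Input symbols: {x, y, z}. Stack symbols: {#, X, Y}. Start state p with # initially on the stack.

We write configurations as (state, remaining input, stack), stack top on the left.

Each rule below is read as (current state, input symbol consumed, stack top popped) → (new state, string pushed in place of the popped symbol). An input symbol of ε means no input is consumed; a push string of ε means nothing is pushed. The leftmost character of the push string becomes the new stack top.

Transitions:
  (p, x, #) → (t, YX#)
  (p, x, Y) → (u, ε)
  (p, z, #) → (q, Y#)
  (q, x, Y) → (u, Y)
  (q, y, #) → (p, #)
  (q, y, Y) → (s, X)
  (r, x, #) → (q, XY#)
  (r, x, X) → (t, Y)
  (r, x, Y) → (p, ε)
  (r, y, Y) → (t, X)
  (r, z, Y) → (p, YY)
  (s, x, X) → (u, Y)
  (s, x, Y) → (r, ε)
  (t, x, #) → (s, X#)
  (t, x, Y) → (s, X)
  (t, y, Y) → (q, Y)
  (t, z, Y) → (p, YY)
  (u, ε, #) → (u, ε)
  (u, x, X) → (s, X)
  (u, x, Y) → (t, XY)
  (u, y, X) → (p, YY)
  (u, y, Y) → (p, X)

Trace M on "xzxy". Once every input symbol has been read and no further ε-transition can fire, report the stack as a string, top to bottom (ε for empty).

(p, xzxy, #) ⊢ (t, zxy, YX#) ⊢ (p, xy, YYX#) ⊢ (u, y, YX#) ⊢ (p, ε, XX#)
All input consumed in state p with stack XX#.

XX#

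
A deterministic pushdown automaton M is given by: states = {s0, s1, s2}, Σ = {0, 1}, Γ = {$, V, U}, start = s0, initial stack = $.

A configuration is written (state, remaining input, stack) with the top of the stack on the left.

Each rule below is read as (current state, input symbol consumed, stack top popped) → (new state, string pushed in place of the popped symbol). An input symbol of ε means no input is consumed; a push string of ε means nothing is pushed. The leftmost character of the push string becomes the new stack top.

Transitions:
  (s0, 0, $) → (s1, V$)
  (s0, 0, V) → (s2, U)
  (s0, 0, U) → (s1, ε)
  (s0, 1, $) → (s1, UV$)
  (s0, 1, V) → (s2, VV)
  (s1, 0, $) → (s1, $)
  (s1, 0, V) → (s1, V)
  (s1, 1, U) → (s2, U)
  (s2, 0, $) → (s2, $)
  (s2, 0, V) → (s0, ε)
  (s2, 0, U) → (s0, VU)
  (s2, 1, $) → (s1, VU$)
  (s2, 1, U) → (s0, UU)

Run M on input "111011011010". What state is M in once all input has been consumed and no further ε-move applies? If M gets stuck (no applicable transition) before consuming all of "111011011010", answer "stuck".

(s0, 111011011010, $)
  read 1, top $: go to s1, push UV$ → (s1, 11011011010, UV$)
  read 1, top U: go to s2, push U → (s2, 1011011010, UV$)
  read 1, top U: go to s0, push UU → (s0, 011011010, UUV$)
  read 0, top U: go to s1, push ε → (s1, 11011010, UV$)
  read 1, top U: go to s2, push U → (s2, 1011010, UV$)
  read 1, top U: go to s0, push UU → (s0, 011010, UUV$)
  read 0, top U: go to s1, push ε → (s1, 11010, UV$)
  read 1, top U: go to s2, push U → (s2, 1010, UV$)
  read 1, top U: go to s0, push UU → (s0, 010, UUV$)
  read 0, top U: go to s1, push ε → (s1, 10, UV$)
  read 1, top U: go to s2, push U → (s2, 0, UV$)
  read 0, top U: go to s0, push VU → (s0, ε, VUV$)
All input consumed; M is in state s0.

s0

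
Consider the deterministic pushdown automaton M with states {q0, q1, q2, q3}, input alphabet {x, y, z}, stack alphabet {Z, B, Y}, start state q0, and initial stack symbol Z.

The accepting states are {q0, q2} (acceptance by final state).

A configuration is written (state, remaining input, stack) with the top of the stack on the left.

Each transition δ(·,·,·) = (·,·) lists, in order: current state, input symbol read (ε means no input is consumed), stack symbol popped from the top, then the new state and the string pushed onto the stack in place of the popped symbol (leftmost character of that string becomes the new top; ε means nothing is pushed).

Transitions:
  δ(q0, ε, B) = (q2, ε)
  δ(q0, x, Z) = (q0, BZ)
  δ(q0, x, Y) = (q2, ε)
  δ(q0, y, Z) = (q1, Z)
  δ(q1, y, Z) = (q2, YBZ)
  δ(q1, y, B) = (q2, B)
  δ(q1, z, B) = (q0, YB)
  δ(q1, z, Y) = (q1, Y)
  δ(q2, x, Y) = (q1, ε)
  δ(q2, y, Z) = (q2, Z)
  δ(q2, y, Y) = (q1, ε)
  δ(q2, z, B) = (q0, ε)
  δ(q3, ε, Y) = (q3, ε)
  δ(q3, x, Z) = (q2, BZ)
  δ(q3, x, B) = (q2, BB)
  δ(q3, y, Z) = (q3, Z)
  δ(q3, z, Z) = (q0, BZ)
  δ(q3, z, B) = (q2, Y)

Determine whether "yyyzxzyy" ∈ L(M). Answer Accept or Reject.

Accept

(q0, yyyzxzyy, Z)
  read y, top Z: go to q1, push Z → (q1, yyzxzyy, Z)
  read y, top Z: go to q2, push YBZ → (q2, yzxzyy, YBZ)
  read y, top Y: go to q1, push ε → (q1, zxzyy, BZ)
  read z, top B: go to q0, push YB → (q0, xzyy, YBZ)
  read x, top Y: go to q2, push ε → (q2, zyy, BZ)
  read z, top B: go to q0, push ε → (q0, yy, Z)
  read y, top Z: go to q1, push Z → (q1, y, Z)
  read y, top Z: go to q2, push YBZ → (q2, ε, YBZ)
All input consumed; state q2 ∈ F.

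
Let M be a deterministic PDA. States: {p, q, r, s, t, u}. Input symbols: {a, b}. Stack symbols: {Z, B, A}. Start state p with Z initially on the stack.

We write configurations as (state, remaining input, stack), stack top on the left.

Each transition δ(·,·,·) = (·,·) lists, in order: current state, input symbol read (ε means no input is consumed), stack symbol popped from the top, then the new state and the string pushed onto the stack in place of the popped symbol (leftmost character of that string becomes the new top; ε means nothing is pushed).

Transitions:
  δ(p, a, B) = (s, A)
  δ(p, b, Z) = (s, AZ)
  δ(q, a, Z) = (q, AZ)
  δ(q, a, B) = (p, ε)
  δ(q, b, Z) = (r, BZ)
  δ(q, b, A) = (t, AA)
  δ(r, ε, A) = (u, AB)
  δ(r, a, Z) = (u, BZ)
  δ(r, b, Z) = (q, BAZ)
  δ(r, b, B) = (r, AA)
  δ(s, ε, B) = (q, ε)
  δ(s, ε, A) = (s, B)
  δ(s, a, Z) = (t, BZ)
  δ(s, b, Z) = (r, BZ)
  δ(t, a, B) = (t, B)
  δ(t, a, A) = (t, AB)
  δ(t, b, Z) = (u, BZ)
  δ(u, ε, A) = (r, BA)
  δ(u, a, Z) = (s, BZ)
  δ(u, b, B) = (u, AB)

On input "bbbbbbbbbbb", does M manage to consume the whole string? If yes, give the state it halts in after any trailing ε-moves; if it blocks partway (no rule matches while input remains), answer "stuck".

(p, bbbbbbbbbbb, Z)
  read b, top Z: go to s, push AZ → (s, bbbbbbbbbb, AZ)
  ε-move, top A: go to s, push B → (s, bbbbbbbbbb, BZ)
  ε-move, top B: go to q, push ε → (q, bbbbbbbbbb, Z)
  read b, top Z: go to r, push BZ → (r, bbbbbbbbb, BZ)
  read b, top B: go to r, push AA → (r, bbbbbbbb, AAZ)
  ε-move, top A: go to u, push AB → (u, bbbbbbbb, ABAZ)
  ε-move, top A: go to r, push BA → (r, bbbbbbbb, BABAZ)
  read b, top B: go to r, push AA → (r, bbbbbbb, AAABAZ)
  ε-move, top A: go to u, push AB → (u, bbbbbbb, ABAABAZ)
  ε-move, top A: go to r, push BA → (r, bbbbbbb, BABAABAZ)
  read b, top B: go to r, push AA → (r, bbbbbb, AAABAABAZ)
  ε-move, top A: go to u, push AB → (u, bbbbbb, ABAABAABAZ)
  ε-move, top A: go to r, push BA → (r, bbbbbb, BABAABAABAZ)
  read b, top B: go to r, push AA → (r, bbbbb, AAABAABAABAZ)
  ε-move, top A: go to u, push AB → (u, bbbbb, ABAABAABAABAZ)
  ε-move, top A: go to r, push BA → (r, bbbbb, BABAABAABAABAZ)
  read b, top B: go to r, push AA → (r, bbbb, AAABAABAABAABAZ)
  ε-move, top A: go to u, push AB → (u, bbbb, ABAABAABAABAABAZ)
  ε-move, top A: go to r, push BA → (r, bbbb, BABAABAABAABAABAZ)
  read b, top B: go to r, push AA → (r, bbb, AAABAABAABAABAABAZ)
  ε-move, top A: go to u, push AB → (u, bbb, ABAABAABAABAABAABAZ)
  ε-move, top A: go to r, push BA → (r, bbb, BABAABAABAABAABAABAZ)
  read b, top B: go to r, push AA → (r, bb, AAABAABAABAABAABAABAZ)
  ε-move, top A: go to u, push AB → (u, bb, ABAABAABAABAABAABAABAZ)
  ε-move, top A: go to r, push BA → (r, bb, BABAABAABAABAABAABAABAZ)
  read b, top B: go to r, push AA → (r, b, AAABAABAABAABAABAABAABAZ)
  ε-move, top A: go to u, push AB → (u, b, ABAABAABAABAABAABAABAABAZ)
  ε-move, top A: go to r, push BA → (r, b, BABAABAABAABAABAABAABAABAZ)
  read b, top B: go to r, push AA → (r, ε, AAABAABAABAABAABAABAABAABAZ)
  ε-move, top A: go to u, push AB → (u, ε, ABAABAABAABAABAABAABAABAABAZ)
  ε-move, top A: go to r, push BA → (r, ε, BABAABAABAABAABAABAABAABAABAZ)
All input consumed; M is in state r.

r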